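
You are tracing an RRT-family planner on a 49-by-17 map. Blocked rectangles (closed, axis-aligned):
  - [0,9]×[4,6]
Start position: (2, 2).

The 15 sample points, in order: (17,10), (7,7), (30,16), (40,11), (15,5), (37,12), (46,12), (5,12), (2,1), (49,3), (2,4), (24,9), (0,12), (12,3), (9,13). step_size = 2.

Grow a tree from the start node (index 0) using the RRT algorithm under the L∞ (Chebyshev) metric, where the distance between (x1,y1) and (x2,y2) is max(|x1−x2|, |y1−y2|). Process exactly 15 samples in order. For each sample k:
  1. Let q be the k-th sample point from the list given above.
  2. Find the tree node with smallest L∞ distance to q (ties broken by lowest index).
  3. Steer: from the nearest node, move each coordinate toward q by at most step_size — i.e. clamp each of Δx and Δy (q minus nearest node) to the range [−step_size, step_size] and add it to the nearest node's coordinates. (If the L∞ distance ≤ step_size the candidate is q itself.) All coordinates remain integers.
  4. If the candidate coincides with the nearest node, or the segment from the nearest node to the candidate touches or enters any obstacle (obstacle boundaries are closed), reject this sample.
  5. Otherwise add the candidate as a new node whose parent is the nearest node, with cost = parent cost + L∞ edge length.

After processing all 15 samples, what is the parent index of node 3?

Parent of node 3: 2

1. q=(17,10) nearest=0 d=15 new=(4,4) → blocked by [0,9]×[4,6], reject
2. q=(7,7) nearest=0 d=5 new=(4,4) → blocked by [0,9]×[4,6], reject
3. q=(30,16) nearest=0 d=28 new=(4,4) → blocked by [0,9]×[4,6], reject
4. q=(40,11) nearest=0 d=38 new=(4,4) → blocked by [0,9]×[4,6], reject
5. q=(15,5) nearest=0 d=13 new=(4,4) → blocked by [0,9]×[4,6], reject
6. q=(37,12) nearest=0 d=35 new=(4,4) → blocked by [0,9]×[4,6], reject
7. q=(46,12) nearest=0 d=44 new=(4,4) → blocked by [0,9]×[4,6], reject
8. q=(5,12) nearest=0 d=10 new=(4,4) → blocked by [0,9]×[4,6], reject
9. q=(2,1) nearest=0 d=1 new=(2,1) → add node 1 parent=0 cost=1
10. q=(49,3) nearest=0 d=47 new=(4,3) → add node 2 parent=0 cost=2
11. q=(2,4) nearest=0 d=2 new=(2,4) → blocked by [0,9]×[4,6], reject
12. q=(24,9) nearest=2 d=20 new=(6,5) → blocked by [0,9]×[4,6], reject
13. q=(0,12) nearest=2 d=9 new=(2,5) → blocked by [0,9]×[4,6], reject
14. q=(12,3) nearest=2 d=8 new=(6,3) → add node 3 parent=2 cost=4
15. q=(9,13) nearest=2 d=10 new=(6,5) → blocked by [0,9]×[4,6], reject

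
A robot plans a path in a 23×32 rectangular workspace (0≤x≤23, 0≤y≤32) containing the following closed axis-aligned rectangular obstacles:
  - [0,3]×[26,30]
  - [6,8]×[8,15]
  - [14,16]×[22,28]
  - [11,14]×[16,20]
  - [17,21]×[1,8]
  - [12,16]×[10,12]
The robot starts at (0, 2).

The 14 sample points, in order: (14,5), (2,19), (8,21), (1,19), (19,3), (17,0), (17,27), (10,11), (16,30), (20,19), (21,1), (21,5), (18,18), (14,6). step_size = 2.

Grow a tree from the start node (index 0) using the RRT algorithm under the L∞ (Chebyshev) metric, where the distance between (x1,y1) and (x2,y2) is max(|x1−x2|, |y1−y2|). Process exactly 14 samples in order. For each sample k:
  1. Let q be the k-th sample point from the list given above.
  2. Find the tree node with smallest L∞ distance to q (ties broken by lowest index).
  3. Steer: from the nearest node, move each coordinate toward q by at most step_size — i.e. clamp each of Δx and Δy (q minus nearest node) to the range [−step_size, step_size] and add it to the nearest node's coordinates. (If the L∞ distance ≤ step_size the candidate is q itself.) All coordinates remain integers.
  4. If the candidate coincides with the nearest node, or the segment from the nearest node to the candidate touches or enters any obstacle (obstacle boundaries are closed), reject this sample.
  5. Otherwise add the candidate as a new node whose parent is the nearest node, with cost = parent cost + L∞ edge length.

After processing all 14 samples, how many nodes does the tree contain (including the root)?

Node count: 11

1. q=(14,5) nearest=0 d=14 new=(2,4) → add node 1 parent=0 cost=2
2. q=(2,19) nearest=1 d=15 new=(2,6) → add node 2 parent=1 cost=4
3. q=(8,21) nearest=2 d=15 new=(4,8) → add node 3 parent=2 cost=6
4. q=(1,19) nearest=3 d=11 new=(2,10) → add node 4 parent=3 cost=8
5. q=(19,3) nearest=3 d=15 new=(6,6) → add node 5 parent=3 cost=8
6. q=(17,0) nearest=5 d=11 new=(8,4) → add node 6 parent=5 cost=10
7. q=(17,27) nearest=4 d=17 new=(4,12) → add node 7 parent=4 cost=10
8. q=(10,11) nearest=5 d=5 new=(8,8) → blocked by [6,8]×[8,15], reject
9. q=(16,30) nearest=7 d=18 new=(6,14) → blocked by [6,8]×[8,15], reject
10. q=(20,19) nearest=5 d=14 new=(8,8) → blocked by [6,8]×[8,15], reject
11. q=(21,1) nearest=6 d=13 new=(10,2) → add node 8 parent=6 cost=12
12. q=(21,5) nearest=8 d=11 new=(12,4) → add node 9 parent=8 cost=14
13. q=(18,18) nearest=5 d=12 new=(8,8) → blocked by [6,8]×[8,15], reject
14. q=(14,6) nearest=9 d=2 new=(14,6) → add node 10 parent=9 cost=16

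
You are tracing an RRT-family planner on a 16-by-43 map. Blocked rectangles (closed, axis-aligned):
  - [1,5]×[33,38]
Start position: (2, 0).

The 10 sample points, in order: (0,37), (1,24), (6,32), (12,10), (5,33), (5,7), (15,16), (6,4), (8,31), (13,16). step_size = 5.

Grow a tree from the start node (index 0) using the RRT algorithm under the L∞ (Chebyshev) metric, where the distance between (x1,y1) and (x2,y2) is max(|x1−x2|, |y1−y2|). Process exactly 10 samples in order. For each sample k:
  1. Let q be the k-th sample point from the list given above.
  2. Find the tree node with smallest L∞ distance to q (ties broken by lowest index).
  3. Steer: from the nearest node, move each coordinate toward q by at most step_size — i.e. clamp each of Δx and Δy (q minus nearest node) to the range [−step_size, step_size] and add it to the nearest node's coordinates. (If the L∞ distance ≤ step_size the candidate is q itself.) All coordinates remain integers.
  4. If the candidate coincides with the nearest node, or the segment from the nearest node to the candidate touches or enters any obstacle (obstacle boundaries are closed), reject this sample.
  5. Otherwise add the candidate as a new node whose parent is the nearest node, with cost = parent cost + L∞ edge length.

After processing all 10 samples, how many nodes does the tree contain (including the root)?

Node count: 11

1. q=(0,37) nearest=0 d=37 new=(0,5) → add node 1 parent=0 cost=5
2. q=(1,24) nearest=1 d=19 new=(1,10) → add node 2 parent=1 cost=10
3. q=(6,32) nearest=2 d=22 new=(6,15) → add node 3 parent=2 cost=15
4. q=(12,10) nearest=3 d=6 new=(11,10) → add node 4 parent=3 cost=20
5. q=(5,33) nearest=3 d=18 new=(5,20) → add node 5 parent=3 cost=20
6. q=(5,7) nearest=2 d=4 new=(5,7) → add node 6 parent=2 cost=14
7. q=(15,16) nearest=4 d=6 new=(15,15) → add node 7 parent=4 cost=25
8. q=(6,4) nearest=6 d=3 new=(6,4) → add node 8 parent=6 cost=17
9. q=(8,31) nearest=5 d=11 new=(8,25) → add node 9 parent=5 cost=25
10. q=(13,16) nearest=7 d=2 new=(13,16) → add node 10 parent=7 cost=27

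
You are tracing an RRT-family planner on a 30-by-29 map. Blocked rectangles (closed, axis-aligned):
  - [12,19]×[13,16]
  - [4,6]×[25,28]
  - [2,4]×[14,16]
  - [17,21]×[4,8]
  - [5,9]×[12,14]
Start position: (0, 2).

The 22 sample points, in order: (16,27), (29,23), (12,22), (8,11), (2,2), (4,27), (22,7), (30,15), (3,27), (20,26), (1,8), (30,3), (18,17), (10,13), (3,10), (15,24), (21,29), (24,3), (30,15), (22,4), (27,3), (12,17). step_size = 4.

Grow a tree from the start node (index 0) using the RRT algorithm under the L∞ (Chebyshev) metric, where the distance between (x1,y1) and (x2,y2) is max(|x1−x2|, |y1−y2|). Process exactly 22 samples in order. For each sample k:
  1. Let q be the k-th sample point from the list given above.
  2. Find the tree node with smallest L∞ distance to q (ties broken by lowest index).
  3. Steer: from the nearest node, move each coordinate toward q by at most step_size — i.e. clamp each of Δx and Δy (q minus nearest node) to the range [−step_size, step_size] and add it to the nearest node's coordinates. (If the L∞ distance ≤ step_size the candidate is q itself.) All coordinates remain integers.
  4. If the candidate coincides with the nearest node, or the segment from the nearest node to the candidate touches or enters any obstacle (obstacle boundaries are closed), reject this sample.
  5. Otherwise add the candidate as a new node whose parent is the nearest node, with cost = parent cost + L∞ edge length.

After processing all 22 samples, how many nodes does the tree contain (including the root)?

Node count: 9

1. q=(16,27) nearest=0 d=25 new=(4,6) → add node 1 parent=0 cost=4
2. q=(29,23) nearest=1 d=25 new=(8,10) → add node 2 parent=1 cost=8
3. q=(12,22) nearest=2 d=12 new=(12,14) → blocked by [12,19]×[13,16], reject
4. q=(8,11) nearest=2 d=1 new=(8,11) → add node 3 parent=2 cost=9
5. q=(2,2) nearest=0 d=2 new=(2,2) → add node 4 parent=0 cost=2
6. q=(4,27) nearest=3 d=16 new=(4,15) → blocked by [2,4]×[14,16], reject
7. q=(22,7) nearest=2 d=14 new=(12,7) → add node 5 parent=2 cost=12
8. q=(30,15) nearest=5 d=18 new=(16,11) → add node 6 parent=5 cost=16
9. q=(3,27) nearest=3 d=16 new=(4,15) → blocked by [2,4]×[14,16], reject
10. q=(20,26) nearest=3 d=15 new=(12,15) → blocked by [12,19]×[13,16], reject
11. q=(1,8) nearest=1 d=3 new=(1,8) → add node 7 parent=1 cost=7
12. q=(30,3) nearest=6 d=14 new=(20,7) → blocked by [17,21]×[4,8], reject
13. q=(18,17) nearest=6 d=6 new=(18,15) → blocked by [12,19]×[13,16], reject
14. q=(10,13) nearest=3 d=2 new=(10,13) → blocked by [5,9]×[12,14], reject
15. q=(3,10) nearest=7 d=2 new=(3,10) → add node 8 parent=7 cost=9
16. q=(15,24) nearest=3 d=13 new=(12,15) → blocked by [12,19]×[13,16], reject
17. q=(21,29) nearest=3 d=18 new=(12,15) → blocked by [12,19]×[13,16], reject
18. q=(24,3) nearest=6 d=8 new=(20,7) → blocked by [17,21]×[4,8], reject
19. q=(30,15) nearest=6 d=14 new=(20,15) → blocked by [12,19]×[13,16], reject
20. q=(22,4) nearest=6 d=7 new=(20,7) → blocked by [17,21]×[4,8], reject
21. q=(27,3) nearest=6 d=11 new=(20,7) → blocked by [17,21]×[4,8], reject
22. q=(12,17) nearest=3 d=6 new=(12,15) → blocked by [12,19]×[13,16], reject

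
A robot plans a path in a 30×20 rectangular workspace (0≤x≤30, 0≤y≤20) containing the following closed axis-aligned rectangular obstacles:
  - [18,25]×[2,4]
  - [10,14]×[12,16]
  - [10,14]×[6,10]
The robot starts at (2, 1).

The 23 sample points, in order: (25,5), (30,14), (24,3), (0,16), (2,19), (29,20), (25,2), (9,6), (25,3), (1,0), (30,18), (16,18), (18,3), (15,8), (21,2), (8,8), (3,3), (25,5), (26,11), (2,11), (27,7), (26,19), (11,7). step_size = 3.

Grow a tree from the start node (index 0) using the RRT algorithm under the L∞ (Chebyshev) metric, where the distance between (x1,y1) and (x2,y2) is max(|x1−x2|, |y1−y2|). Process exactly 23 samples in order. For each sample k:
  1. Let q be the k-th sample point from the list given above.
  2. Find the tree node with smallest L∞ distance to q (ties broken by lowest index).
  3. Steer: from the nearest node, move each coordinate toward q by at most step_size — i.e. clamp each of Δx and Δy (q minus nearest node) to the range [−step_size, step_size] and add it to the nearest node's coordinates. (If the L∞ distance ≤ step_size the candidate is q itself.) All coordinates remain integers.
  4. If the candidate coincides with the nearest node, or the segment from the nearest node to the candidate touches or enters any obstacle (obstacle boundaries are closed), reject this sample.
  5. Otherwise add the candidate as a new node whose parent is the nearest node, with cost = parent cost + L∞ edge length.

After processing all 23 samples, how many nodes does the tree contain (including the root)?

Node count: 13

1. q=(25,5) nearest=0 d=23 new=(5,4) → add node 1 parent=0 cost=3
2. q=(30,14) nearest=1 d=25 new=(8,7) → add node 2 parent=1 cost=6
3. q=(24,3) nearest=2 d=16 new=(11,4) → add node 3 parent=2 cost=9
4. q=(0,16) nearest=2 d=9 new=(5,10) → add node 4 parent=2 cost=9
5. q=(2,19) nearest=4 d=9 new=(2,13) → add node 5 parent=4 cost=12
6. q=(29,20) nearest=3 d=18 new=(14,7) → blocked by [10,14]×[6,10], reject
7. q=(25,2) nearest=3 d=14 new=(14,2) → add node 6 parent=3 cost=12
8. q=(9,6) nearest=2 d=1 new=(9,6) → add node 7 parent=2 cost=7
9. q=(25,3) nearest=6 d=11 new=(17,3) → add node 8 parent=6 cost=15
10. q=(1,0) nearest=0 d=1 new=(1,0) → add node 9 parent=0 cost=1
11. q=(30,18) nearest=8 d=15 new=(20,6) → blocked by [18,25]×[2,4], reject
12. q=(16,18) nearest=2 d=11 new=(11,10) → blocked by [10,14]×[6,10], reject
13. q=(18,3) nearest=8 d=1 new=(18,3) → blocked by [18,25]×[2,4], reject
14. q=(15,8) nearest=3 d=4 new=(14,7) → blocked by [10,14]×[6,10], reject
15. q=(21,2) nearest=8 d=4 new=(20,2) → blocked by [18,25]×[2,4], reject
16. q=(8,8) nearest=2 d=1 new=(8,8) → add node 10 parent=2 cost=7
17. q=(3,3) nearest=0 d=2 new=(3,3) → add node 11 parent=0 cost=2
18. q=(25,5) nearest=8 d=8 new=(20,5) → blocked by [18,25]×[2,4], reject
19. q=(26,11) nearest=8 d=9 new=(20,6) → blocked by [18,25]×[2,4], reject
20. q=(2,11) nearest=5 d=2 new=(2,11) → add node 12 parent=5 cost=14
21. q=(27,7) nearest=8 d=10 new=(20,6) → blocked by [18,25]×[2,4], reject
22. q=(26,19) nearest=3 d=15 new=(14,7) → blocked by [10,14]×[6,10], reject
23. q=(11,7) nearest=7 d=2 new=(11,7) → blocked by [10,14]×[6,10], reject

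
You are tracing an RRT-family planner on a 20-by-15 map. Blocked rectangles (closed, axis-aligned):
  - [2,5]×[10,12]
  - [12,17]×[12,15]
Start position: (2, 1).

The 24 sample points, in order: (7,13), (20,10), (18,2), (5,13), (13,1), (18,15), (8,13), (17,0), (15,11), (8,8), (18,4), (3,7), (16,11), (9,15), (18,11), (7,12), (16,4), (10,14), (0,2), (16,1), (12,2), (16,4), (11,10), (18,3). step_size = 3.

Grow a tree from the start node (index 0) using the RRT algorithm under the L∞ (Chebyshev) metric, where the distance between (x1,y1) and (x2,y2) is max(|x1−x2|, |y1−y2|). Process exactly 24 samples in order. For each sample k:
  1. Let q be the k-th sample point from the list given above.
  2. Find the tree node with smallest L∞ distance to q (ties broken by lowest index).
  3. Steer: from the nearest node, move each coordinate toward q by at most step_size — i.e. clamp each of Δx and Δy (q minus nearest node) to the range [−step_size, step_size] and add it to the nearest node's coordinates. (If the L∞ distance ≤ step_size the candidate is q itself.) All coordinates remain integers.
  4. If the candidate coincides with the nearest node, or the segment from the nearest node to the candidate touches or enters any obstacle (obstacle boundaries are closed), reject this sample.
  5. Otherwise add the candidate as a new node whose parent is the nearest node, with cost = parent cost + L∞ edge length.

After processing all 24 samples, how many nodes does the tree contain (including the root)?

Node count: 21

1. q=(7,13) nearest=0 d=12 new=(5,4) → add node 1 parent=0 cost=3
2. q=(20,10) nearest=1 d=15 new=(8,7) → add node 2 parent=1 cost=6
3. q=(18,2) nearest=2 d=10 new=(11,4) → add node 3 parent=2 cost=9
4. q=(5,13) nearest=2 d=6 new=(5,10) → blocked by [2,5]×[10,12], reject
5. q=(13,1) nearest=3 d=3 new=(13,1) → add node 4 parent=3 cost=12
6. q=(18,15) nearest=2 d=10 new=(11,10) → add node 5 parent=2 cost=9
7. q=(8,13) nearest=5 d=3 new=(8,13) → add node 6 parent=5 cost=12
8. q=(17,0) nearest=4 d=4 new=(16,0) → add node 7 parent=4 cost=15
9. q=(15,11) nearest=5 d=4 new=(14,11) → add node 8 parent=5 cost=12
10. q=(8,8) nearest=2 d=1 new=(8,8) → add node 9 parent=2 cost=7
11. q=(18,4) nearest=7 d=4 new=(18,3) → add node 10 parent=7 cost=18
12. q=(3,7) nearest=1 d=3 new=(3,7) → add node 11 parent=1 cost=6
13. q=(16,11) nearest=8 d=2 new=(16,11) → add node 12 parent=8 cost=14
14. q=(9,15) nearest=6 d=2 new=(9,15) → add node 13 parent=6 cost=14
15. q=(18,11) nearest=12 d=2 new=(18,11) → add node 14 parent=12 cost=16
16. q=(7,12) nearest=6 d=1 new=(7,12) → add node 15 parent=6 cost=13
17. q=(16,4) nearest=10 d=2 new=(16,4) → add node 16 parent=10 cost=20
18. q=(10,14) nearest=13 d=1 new=(10,14) → add node 17 parent=13 cost=15
19. q=(0,2) nearest=0 d=2 new=(0,2) → add node 18 parent=0 cost=2
20. q=(16,1) nearest=7 d=1 new=(16,1) → add node 19 parent=7 cost=16
21. q=(12,2) nearest=4 d=1 new=(12,2) → add node 20 parent=4 cost=13
22. q=(16,4) nearest=16 d=0 → coincident, reject
23. q=(11,10) nearest=5 d=0 → coincident, reject
24. q=(18,3) nearest=10 d=0 → coincident, reject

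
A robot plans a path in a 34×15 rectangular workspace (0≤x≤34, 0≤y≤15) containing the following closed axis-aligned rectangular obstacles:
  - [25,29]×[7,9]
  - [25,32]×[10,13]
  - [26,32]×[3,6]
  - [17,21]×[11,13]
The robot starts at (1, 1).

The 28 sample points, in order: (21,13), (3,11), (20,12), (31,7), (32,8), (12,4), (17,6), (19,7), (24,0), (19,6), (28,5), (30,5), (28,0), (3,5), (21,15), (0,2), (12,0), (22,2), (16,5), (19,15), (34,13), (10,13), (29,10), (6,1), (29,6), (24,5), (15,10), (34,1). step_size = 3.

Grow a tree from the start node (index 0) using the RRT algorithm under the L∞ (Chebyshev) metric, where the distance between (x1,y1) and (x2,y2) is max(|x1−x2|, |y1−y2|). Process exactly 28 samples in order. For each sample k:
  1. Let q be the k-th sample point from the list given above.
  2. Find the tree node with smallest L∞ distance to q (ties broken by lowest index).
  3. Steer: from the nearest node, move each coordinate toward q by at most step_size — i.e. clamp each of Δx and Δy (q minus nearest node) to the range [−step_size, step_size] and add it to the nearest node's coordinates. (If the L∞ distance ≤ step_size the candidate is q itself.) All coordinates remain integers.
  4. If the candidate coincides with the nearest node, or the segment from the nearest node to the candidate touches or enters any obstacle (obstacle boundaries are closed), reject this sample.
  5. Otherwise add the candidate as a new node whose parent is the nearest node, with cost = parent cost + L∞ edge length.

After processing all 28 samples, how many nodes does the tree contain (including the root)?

1. q=(21,13) nearest=0 d=20 new=(4,4) → add node 1 parent=0 cost=3
2. q=(3,11) nearest=1 d=7 new=(3,7) → add node 2 parent=1 cost=6
3. q=(20,12) nearest=1 d=16 new=(7,7) → add node 3 parent=1 cost=6
4. q=(31,7) nearest=3 d=24 new=(10,7) → add node 4 parent=3 cost=9
5. q=(32,8) nearest=4 d=22 new=(13,8) → add node 5 parent=4 cost=12
6. q=(12,4) nearest=4 d=3 new=(12,4) → add node 6 parent=4 cost=12
7. q=(17,6) nearest=5 d=4 new=(16,6) → add node 7 parent=5 cost=15
8. q=(19,7) nearest=7 d=3 new=(19,7) → add node 8 parent=7 cost=18
9. q=(24,0) nearest=8 d=7 new=(22,4) → add node 9 parent=8 cost=21
10. q=(19,6) nearest=8 d=1 new=(19,6) → add node 10 parent=8 cost=19
11. q=(28,5) nearest=9 d=6 new=(25,5) → add node 11 parent=9 cost=24
12. q=(30,5) nearest=11 d=5 new=(28,5) → blocked by [26,32]×[3,6], reject
13. q=(28,0) nearest=11 d=5 new=(28,2) → blocked by [26,32]×[3,6], reject
14. q=(3,5) nearest=1 d=1 new=(3,5) → add node 12 parent=1 cost=4
15. q=(21,15) nearest=5 d=8 new=(16,11) → add node 13 parent=5 cost=15
16. q=(0,2) nearest=0 d=1 new=(0,2) → add node 14 parent=0 cost=1
17. q=(12,0) nearest=6 d=4 new=(12,1) → add node 15 parent=6 cost=15
18. q=(22,2) nearest=9 d=2 new=(22,2) → add node 16 parent=9 cost=23
19. q=(16,5) nearest=7 d=1 new=(16,5) → add node 17 parent=7 cost=16
20. q=(19,15) nearest=13 d=4 new=(19,14) → blocked by [17,21]×[11,13], reject
21. q=(34,13) nearest=11 d=9 new=(28,8) → blocked by [25,29]×[7,9], reject
22. q=(10,13) nearest=5 d=5 new=(10,11) → add node 18 parent=5 cost=15
23. q=(29,10) nearest=11 d=5 new=(28,8) → blocked by [25,29]×[7,9], reject
24. q=(6,1) nearest=1 d=3 new=(6,1) → add node 19 parent=1 cost=6
25. q=(29,6) nearest=11 d=4 new=(28,6) → blocked by [26,32]×[3,6], reject
26. q=(24,5) nearest=11 d=1 new=(24,5) → add node 20 parent=11 cost=25
27. q=(15,10) nearest=13 d=1 new=(15,10) → add node 21 parent=13 cost=16
28. q=(34,1) nearest=11 d=9 new=(28,2) → blocked by [26,32]×[3,6], reject

Node count: 22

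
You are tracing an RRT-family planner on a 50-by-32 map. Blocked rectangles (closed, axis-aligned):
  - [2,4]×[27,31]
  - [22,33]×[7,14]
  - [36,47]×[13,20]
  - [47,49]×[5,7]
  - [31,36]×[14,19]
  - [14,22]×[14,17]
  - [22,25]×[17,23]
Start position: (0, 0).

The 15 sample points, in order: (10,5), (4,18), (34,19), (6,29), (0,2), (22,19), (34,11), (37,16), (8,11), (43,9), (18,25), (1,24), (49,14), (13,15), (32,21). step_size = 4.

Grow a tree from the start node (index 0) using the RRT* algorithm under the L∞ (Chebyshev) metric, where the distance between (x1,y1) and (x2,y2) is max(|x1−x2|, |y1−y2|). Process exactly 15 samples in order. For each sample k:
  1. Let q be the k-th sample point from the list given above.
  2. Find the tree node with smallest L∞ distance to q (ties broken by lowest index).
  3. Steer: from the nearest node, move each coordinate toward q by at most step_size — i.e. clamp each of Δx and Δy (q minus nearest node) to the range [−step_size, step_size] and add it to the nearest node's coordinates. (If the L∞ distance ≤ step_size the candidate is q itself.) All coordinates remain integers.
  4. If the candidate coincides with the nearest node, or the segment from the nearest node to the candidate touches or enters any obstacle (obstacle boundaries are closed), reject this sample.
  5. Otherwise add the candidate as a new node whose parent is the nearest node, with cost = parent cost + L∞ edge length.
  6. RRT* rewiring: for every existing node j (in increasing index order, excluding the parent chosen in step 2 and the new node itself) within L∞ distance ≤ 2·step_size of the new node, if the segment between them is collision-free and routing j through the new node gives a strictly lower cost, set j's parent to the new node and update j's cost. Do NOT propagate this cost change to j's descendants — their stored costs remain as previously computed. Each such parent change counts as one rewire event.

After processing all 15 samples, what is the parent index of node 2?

Parent of node 2: 1

1. q=(10,5) nearest=0 d=10 new=(4,4) → add node 1 parent=0 cost=4
2. q=(4,18) nearest=1 d=14 new=(4,8) → add node 2 parent=1 cost=8
3. q=(34,19) nearest=1 d=30 new=(8,8) → add node 3 parent=1 cost=8
4. q=(6,29) nearest=2 d=21 new=(6,12) → add node 4 parent=2 cost=12
5. q=(0,2) nearest=0 d=2 new=(0,2) → add node 5 parent=0 cost=2
6. q=(22,19) nearest=3 d=14 new=(12,12) → add node 6 parent=3 cost=12
7. q=(34,11) nearest=6 d=22 new=(16,11) → add node 7 parent=6 cost=16
8. q=(37,16) nearest=7 d=21 new=(20,15) → blocked by [14,22]×[14,17], reject
9. q=(8,11) nearest=4 d=2 new=(8,11) → add node 8 parent=4 cost=14
10. q=(43,9) nearest=7 d=27 new=(20,9) → add node 9 parent=7 cost=20
11. q=(18,25) nearest=4 d=13 new=(10,16) → add node 10 parent=4 cost=16
12. q=(1,24) nearest=10 d=9 new=(6,20) → add node 11 parent=10 cost=20
13. q=(49,14) nearest=9 d=29 new=(24,13) → blocked by [22,33]×[7,14], reject
14. q=(13,15) nearest=6 d=3 new=(13,15) → add node 12 parent=6 cost=15
15. q=(32,21) nearest=9 d=12 new=(24,13) → blocked by [22,33]×[7,14], reject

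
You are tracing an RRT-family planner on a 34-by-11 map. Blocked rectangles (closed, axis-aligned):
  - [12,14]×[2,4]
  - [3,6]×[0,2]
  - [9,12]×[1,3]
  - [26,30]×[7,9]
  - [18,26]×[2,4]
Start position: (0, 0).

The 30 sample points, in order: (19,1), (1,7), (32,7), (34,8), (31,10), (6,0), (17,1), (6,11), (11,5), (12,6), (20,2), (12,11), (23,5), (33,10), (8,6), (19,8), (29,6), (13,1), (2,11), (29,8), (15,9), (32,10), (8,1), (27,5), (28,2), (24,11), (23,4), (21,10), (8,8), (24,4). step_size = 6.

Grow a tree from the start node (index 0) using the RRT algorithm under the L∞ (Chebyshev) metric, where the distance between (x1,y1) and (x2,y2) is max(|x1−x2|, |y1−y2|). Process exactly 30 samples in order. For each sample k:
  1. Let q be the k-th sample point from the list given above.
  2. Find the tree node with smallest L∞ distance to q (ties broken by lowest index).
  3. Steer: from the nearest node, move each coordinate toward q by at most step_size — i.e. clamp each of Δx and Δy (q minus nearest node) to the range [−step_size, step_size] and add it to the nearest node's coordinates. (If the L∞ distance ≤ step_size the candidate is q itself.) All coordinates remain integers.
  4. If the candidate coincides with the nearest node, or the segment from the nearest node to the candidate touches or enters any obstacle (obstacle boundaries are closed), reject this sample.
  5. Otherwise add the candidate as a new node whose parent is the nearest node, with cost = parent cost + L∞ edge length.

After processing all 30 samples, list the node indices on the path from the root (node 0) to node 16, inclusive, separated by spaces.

Path: 0 1 2 3 16

1. q=(19,1) nearest=0 d=19 new=(6,1) → blocked by [3,6]×[0,2], reject
2. q=(1,7) nearest=0 d=7 new=(1,6) → add node 1 parent=0 cost=6
3. q=(32,7) nearest=1 d=31 new=(7,7) → add node 2 parent=1 cost=12
4. q=(34,8) nearest=2 d=27 new=(13,8) → add node 3 parent=2 cost=18
5. q=(31,10) nearest=3 d=18 new=(19,10) → add node 4 parent=3 cost=24
6. q=(6,0) nearest=0 d=6 new=(6,0) → blocked by [3,6]×[0,2], reject
7. q=(17,1) nearest=3 d=7 new=(17,2) → add node 5 parent=3 cost=24
8. q=(6,11) nearest=2 d=4 new=(6,11) → add node 6 parent=2 cost=16
9. q=(11,5) nearest=3 d=3 new=(11,5) → add node 7 parent=3 cost=21
10. q=(12,6) nearest=7 d=1 new=(12,6) → add node 8 parent=7 cost=22
11. q=(20,2) nearest=5 d=3 new=(20,2) → blocked by [18,26]×[2,4], reject
12. q=(12,11) nearest=3 d=3 new=(12,11) → add node 9 parent=3 cost=21
13. q=(23,5) nearest=4 d=5 new=(23,5) → add node 10 parent=4 cost=29
14. q=(33,10) nearest=10 d=10 new=(29,10) → blocked by [26,30]×[7,9], reject
15. q=(8,6) nearest=2 d=1 new=(8,6) → add node 11 parent=2 cost=13
16. q=(19,8) nearest=4 d=2 new=(19,8) → add node 12 parent=4 cost=26
17. q=(29,6) nearest=10 d=6 new=(29,6) → add node 13 parent=10 cost=35
18. q=(13,1) nearest=5 d=4 new=(13,1) → add node 14 parent=5 cost=28
19. q=(2,11) nearest=6 d=4 new=(2,11) → add node 15 parent=6 cost=20
20. q=(29,8) nearest=13 d=2 new=(29,8) → blocked by [26,30]×[7,9], reject
21. q=(15,9) nearest=3 d=2 new=(15,9) → add node 16 parent=3 cost=20
22. q=(32,10) nearest=13 d=4 new=(32,10) → blocked by [26,30]×[7,9], reject
23. q=(8,1) nearest=7 d=4 new=(8,1) → blocked by [9,12]×[1,3], reject
24. q=(27,5) nearest=13 d=2 new=(27,5) → add node 17 parent=13 cost=37
25. q=(28,2) nearest=17 d=3 new=(28,2) → add node 18 parent=17 cost=40
26. q=(24,11) nearest=4 d=5 new=(24,11) → add node 19 parent=4 cost=29
27. q=(23,4) nearest=10 d=1 new=(23,4) → blocked by [18,26]×[2,4], reject
28. q=(21,10) nearest=4 d=2 new=(21,10) → add node 20 parent=4 cost=26
29. q=(8,8) nearest=2 d=1 new=(8,8) → add node 21 parent=2 cost=13
30. q=(24,4) nearest=10 d=1 new=(24,4) → blocked by [18,26]×[2,4], reject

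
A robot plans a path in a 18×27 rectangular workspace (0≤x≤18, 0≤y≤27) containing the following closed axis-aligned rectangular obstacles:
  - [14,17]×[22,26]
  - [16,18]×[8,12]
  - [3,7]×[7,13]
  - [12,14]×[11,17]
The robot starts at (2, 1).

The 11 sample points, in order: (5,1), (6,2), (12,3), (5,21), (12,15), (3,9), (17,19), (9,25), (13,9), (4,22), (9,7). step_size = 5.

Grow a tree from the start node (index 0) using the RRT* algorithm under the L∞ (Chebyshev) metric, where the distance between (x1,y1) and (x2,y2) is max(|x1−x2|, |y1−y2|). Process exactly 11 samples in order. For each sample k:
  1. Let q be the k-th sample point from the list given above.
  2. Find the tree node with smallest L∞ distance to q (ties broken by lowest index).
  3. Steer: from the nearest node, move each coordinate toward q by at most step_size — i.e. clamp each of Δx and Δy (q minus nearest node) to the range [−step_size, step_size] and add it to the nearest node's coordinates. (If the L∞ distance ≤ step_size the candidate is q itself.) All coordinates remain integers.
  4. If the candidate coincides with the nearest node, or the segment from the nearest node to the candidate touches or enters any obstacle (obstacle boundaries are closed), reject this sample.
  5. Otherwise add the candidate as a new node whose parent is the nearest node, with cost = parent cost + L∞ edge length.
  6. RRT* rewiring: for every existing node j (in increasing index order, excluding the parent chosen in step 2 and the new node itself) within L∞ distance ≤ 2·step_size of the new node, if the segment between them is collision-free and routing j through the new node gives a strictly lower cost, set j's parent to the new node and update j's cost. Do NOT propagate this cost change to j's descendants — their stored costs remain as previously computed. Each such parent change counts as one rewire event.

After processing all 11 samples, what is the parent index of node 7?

Parent of node 7: 5

1. q=(5,1) nearest=0 d=3 new=(5,1) → add node 1 parent=0 cost=3
2. q=(6,2) nearest=1 d=1 new=(6,2) → add node 2 parent=1 cost=4
3. q=(12,3) nearest=2 d=6 new=(11,3) → add node 3 parent=2 cost=9
4. q=(5,21) nearest=3 d=18 new=(6,8) → blocked by [3,7]×[7,13], reject
5. q=(12,15) nearest=3 d=12 new=(12,8) → add node 4 parent=3 cost=14
6. q=(3,9) nearest=2 d=7 new=(3,7) → blocked by [3,7]×[7,13], reject
7. q=(17,19) nearest=4 d=11 new=(17,13) → blocked by [16,18]×[8,12], reject
8. q=(9,25) nearest=4 d=17 new=(9,13) → add node 5 parent=4 cost=19
9. q=(13,9) nearest=4 d=1 new=(13,9) → add node 6 parent=4 cost=15
10. q=(4,22) nearest=5 d=9 new=(4,18) → add node 7 parent=5 cost=24
11. q=(9,7) nearest=4 d=3 new=(9,7) → add node 8 parent=4 cost=17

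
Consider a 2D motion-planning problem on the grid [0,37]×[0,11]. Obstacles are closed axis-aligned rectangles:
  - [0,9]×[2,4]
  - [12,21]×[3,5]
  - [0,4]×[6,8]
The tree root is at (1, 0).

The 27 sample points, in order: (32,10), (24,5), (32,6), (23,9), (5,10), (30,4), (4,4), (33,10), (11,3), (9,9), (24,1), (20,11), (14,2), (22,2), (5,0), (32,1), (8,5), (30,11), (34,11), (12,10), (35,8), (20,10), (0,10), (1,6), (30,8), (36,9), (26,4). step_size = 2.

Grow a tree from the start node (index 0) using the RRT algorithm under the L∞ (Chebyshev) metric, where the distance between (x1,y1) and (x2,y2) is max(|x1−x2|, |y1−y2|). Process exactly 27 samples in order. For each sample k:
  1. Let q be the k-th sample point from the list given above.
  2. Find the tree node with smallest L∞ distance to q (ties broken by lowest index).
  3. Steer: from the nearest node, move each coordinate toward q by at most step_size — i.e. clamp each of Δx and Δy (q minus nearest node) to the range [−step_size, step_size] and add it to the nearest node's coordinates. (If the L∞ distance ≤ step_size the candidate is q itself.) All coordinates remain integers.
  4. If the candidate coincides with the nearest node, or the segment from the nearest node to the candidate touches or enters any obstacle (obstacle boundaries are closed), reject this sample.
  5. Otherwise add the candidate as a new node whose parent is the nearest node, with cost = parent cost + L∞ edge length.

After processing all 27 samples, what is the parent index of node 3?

Parent of node 3: 2

1. q=(32,10) nearest=0 d=31 new=(3,2) → blocked by [0,9]×[2,4], reject
2. q=(24,5) nearest=0 d=23 new=(3,2) → blocked by [0,9]×[2,4], reject
3. q=(32,6) nearest=0 d=31 new=(3,2) → blocked by [0,9]×[2,4], reject
4. q=(23,9) nearest=0 d=22 new=(3,2) → blocked by [0,9]×[2,4], reject
5. q=(5,10) nearest=0 d=10 new=(3,2) → blocked by [0,9]×[2,4], reject
6. q=(30,4) nearest=0 d=29 new=(3,2) → blocked by [0,9]×[2,4], reject
7. q=(4,4) nearest=0 d=4 new=(3,2) → blocked by [0,9]×[2,4], reject
8. q=(33,10) nearest=0 d=32 new=(3,2) → blocked by [0,9]×[2,4], reject
9. q=(11,3) nearest=0 d=10 new=(3,2) → blocked by [0,9]×[2,4], reject
10. q=(9,9) nearest=0 d=9 new=(3,2) → blocked by [0,9]×[2,4], reject
11. q=(24,1) nearest=0 d=23 new=(3,1) → add node 1 parent=0 cost=2
12. q=(20,11) nearest=1 d=17 new=(5,3) → blocked by [0,9]×[2,4], reject
13. q=(14,2) nearest=1 d=11 new=(5,2) → blocked by [0,9]×[2,4], reject
14. q=(22,2) nearest=1 d=19 new=(5,2) → blocked by [0,9]×[2,4], reject
15. q=(5,0) nearest=1 d=2 new=(5,0) → add node 2 parent=1 cost=4
16. q=(32,1) nearest=2 d=27 new=(7,1) → add node 3 parent=2 cost=6
17. q=(8,5) nearest=3 d=4 new=(8,3) → blocked by [0,9]×[2,4], reject
18. q=(30,11) nearest=3 d=23 new=(9,3) → blocked by [0,9]×[2,4], reject
19. q=(34,11) nearest=3 d=27 new=(9,3) → blocked by [0,9]×[2,4], reject
20. q=(12,10) nearest=1 d=9 new=(5,3) → blocked by [0,9]×[2,4], reject
21. q=(35,8) nearest=3 d=28 new=(9,3) → blocked by [0,9]×[2,4], reject
22. q=(20,10) nearest=3 d=13 new=(9,3) → blocked by [0,9]×[2,4], reject
23. q=(0,10) nearest=1 d=9 new=(1,3) → blocked by [0,9]×[2,4], reject
24. q=(1,6) nearest=1 d=5 new=(1,3) → blocked by [0,9]×[2,4], reject
25. q=(30,8) nearest=3 d=23 new=(9,3) → blocked by [0,9]×[2,4], reject
26. q=(36,9) nearest=3 d=29 new=(9,3) → blocked by [0,9]×[2,4], reject
27. q=(26,4) nearest=3 d=19 new=(9,3) → blocked by [0,9]×[2,4], reject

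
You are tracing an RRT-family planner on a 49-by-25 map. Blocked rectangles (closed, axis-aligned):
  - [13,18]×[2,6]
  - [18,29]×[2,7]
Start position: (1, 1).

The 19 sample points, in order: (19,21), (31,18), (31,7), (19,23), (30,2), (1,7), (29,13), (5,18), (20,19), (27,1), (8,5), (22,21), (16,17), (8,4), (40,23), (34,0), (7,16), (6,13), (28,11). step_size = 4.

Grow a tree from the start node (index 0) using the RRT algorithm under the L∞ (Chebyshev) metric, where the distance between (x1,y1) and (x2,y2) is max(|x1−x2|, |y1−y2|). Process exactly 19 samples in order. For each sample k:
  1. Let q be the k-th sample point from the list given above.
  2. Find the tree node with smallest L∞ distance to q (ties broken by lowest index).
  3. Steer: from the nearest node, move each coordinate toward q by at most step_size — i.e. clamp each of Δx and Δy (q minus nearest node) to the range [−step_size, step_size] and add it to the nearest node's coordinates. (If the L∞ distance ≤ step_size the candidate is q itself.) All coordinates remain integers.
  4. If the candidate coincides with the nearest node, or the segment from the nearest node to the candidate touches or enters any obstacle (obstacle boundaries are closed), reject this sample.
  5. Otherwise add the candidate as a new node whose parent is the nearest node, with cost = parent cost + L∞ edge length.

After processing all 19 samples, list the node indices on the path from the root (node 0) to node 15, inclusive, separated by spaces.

1. q=(19,21) nearest=0 d=20 new=(5,5) → add node 1 parent=0 cost=4
2. q=(31,18) nearest=1 d=26 new=(9,9) → add node 2 parent=1 cost=8
3. q=(31,7) nearest=2 d=22 new=(13,7) → add node 3 parent=2 cost=12
4. q=(19,23) nearest=2 d=14 new=(13,13) → add node 4 parent=2 cost=12
5. q=(30,2) nearest=3 d=17 new=(17,3) → blocked by [13,18]×[2,6], reject
6. q=(1,7) nearest=1 d=4 new=(1,7) → add node 5 parent=1 cost=8
7. q=(29,13) nearest=3 d=16 new=(17,11) → add node 6 parent=3 cost=16
8. q=(5,18) nearest=4 d=8 new=(9,17) → add node 7 parent=4 cost=16
9. q=(20,19) nearest=4 d=7 new=(17,17) → add node 8 parent=4 cost=16
10. q=(27,1) nearest=6 d=10 new=(21,7) → blocked by [18,29]×[2,7], reject
11. q=(8,5) nearest=1 d=3 new=(8,5) → add node 9 parent=1 cost=7
12. q=(22,21) nearest=8 d=5 new=(21,21) → add node 10 parent=8 cost=20
13. q=(16,17) nearest=8 d=1 new=(16,17) → add node 11 parent=8 cost=17
14. q=(8,4) nearest=9 d=1 new=(8,4) → add node 12 parent=9 cost=8
15. q=(40,23) nearest=10 d=19 new=(25,23) → add node 13 parent=10 cost=24
16. q=(34,0) nearest=6 d=17 new=(21,7) → blocked by [18,29]×[2,7], reject
17. q=(7,16) nearest=7 d=2 new=(7,16) → add node 14 parent=7 cost=18
18. q=(6,13) nearest=14 d=3 new=(6,13) → add node 15 parent=14 cost=21
19. q=(28,11) nearest=10 d=10 new=(25,17) → add node 16 parent=10 cost=24

Path: 0 1 2 4 7 14 15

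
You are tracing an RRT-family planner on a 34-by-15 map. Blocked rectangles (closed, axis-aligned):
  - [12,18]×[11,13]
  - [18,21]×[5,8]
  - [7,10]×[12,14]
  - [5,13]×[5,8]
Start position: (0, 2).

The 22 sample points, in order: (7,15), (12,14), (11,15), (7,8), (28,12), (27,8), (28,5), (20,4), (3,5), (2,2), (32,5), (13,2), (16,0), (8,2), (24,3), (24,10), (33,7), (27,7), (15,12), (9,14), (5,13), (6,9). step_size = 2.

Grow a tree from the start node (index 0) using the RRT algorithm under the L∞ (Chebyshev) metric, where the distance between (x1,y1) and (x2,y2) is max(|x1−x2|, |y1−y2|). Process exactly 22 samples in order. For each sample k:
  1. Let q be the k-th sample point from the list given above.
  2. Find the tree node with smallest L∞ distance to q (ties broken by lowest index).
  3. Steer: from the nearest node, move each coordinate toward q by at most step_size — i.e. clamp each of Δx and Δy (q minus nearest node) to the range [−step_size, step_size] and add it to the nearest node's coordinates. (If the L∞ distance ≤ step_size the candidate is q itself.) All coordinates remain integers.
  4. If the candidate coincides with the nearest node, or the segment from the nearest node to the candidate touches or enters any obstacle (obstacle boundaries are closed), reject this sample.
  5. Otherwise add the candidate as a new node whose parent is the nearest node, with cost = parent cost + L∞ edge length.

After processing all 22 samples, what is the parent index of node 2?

1. q=(7,15) nearest=0 d=13 new=(2,4) → add node 1 parent=0 cost=2
2. q=(12,14) nearest=1 d=10 new=(4,6) → add node 2 parent=1 cost=4
3. q=(11,15) nearest=2 d=9 new=(6,8) → blocked by [5,13]×[5,8], reject
4. q=(7,8) nearest=2 d=3 new=(6,8) → blocked by [5,13]×[5,8], reject
5. q=(28,12) nearest=2 d=24 new=(6,8) → blocked by [5,13]×[5,8], reject
6. q=(27,8) nearest=2 d=23 new=(6,8) → blocked by [5,13]×[5,8], reject
7. q=(28,5) nearest=2 d=24 new=(6,5) → blocked by [5,13]×[5,8], reject
8. q=(20,4) nearest=2 d=16 new=(6,4) → blocked by [5,13]×[5,8], reject
9. q=(3,5) nearest=1 d=1 new=(3,5) → add node 3 parent=1 cost=3
10. q=(2,2) nearest=0 d=2 new=(2,2) → add node 4 parent=0 cost=2
11. q=(32,5) nearest=2 d=28 new=(6,5) → blocked by [5,13]×[5,8], reject
12. q=(13,2) nearest=2 d=9 new=(6,4) → blocked by [5,13]×[5,8], reject
13. q=(16,0) nearest=2 d=12 new=(6,4) → blocked by [5,13]×[5,8], reject
14. q=(8,2) nearest=2 d=4 new=(6,4) → blocked by [5,13]×[5,8], reject
15. q=(24,3) nearest=2 d=20 new=(6,4) → blocked by [5,13]×[5,8], reject
16. q=(24,10) nearest=2 d=20 new=(6,8) → blocked by [5,13]×[5,8], reject
17. q=(33,7) nearest=2 d=29 new=(6,7) → blocked by [5,13]×[5,8], reject
18. q=(27,7) nearest=2 d=23 new=(6,7) → blocked by [5,13]×[5,8], reject
19. q=(15,12) nearest=2 d=11 new=(6,8) → blocked by [5,13]×[5,8], reject
20. q=(9,14) nearest=2 d=8 new=(6,8) → blocked by [5,13]×[5,8], reject
21. q=(5,13) nearest=2 d=7 new=(5,8) → blocked by [5,13]×[5,8], reject
22. q=(6,9) nearest=2 d=3 new=(6,8) → blocked by [5,13]×[5,8], reject

Parent of node 2: 1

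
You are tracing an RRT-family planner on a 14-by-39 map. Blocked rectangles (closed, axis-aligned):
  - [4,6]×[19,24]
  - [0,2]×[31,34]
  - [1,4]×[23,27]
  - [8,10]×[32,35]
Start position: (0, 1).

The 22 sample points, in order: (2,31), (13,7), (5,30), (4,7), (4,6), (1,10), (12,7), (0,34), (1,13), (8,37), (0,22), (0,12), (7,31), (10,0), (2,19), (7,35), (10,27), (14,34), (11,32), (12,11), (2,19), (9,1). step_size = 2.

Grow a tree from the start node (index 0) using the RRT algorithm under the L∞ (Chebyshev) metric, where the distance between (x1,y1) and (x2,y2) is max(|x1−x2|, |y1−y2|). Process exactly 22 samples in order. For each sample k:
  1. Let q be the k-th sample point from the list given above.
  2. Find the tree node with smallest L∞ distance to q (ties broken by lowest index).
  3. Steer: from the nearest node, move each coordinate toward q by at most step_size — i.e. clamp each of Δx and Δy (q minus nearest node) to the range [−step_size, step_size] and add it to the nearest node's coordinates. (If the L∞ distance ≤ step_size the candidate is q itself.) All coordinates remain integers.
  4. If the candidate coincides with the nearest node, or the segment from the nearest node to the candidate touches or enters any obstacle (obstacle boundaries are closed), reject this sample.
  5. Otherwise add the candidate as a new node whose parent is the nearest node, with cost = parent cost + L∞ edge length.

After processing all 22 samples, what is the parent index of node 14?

1. q=(2,31) nearest=0 d=30 new=(2,3) → add node 1 parent=0 cost=2
2. q=(13,7) nearest=1 d=11 new=(4,5) → add node 2 parent=1 cost=4
3. q=(5,30) nearest=2 d=25 new=(5,7) → add node 3 parent=2 cost=6
4. q=(4,7) nearest=3 d=1 new=(4,7) → add node 4 parent=3 cost=7
5. q=(4,6) nearest=2 d=1 new=(4,6) → add node 5 parent=2 cost=5
6. q=(1,10) nearest=4 d=3 new=(2,9) → add node 6 parent=4 cost=9
7. q=(12,7) nearest=3 d=7 new=(7,7) → add node 7 parent=3 cost=8
8. q=(0,34) nearest=6 d=25 new=(0,11) → add node 8 parent=6 cost=11
9. q=(1,13) nearest=8 d=2 new=(1,13) → add node 9 parent=8 cost=13
10. q=(8,37) nearest=9 d=24 new=(3,15) → add node 10 parent=9 cost=15
11. q=(0,22) nearest=10 d=7 new=(1,17) → add node 11 parent=10 cost=17
12. q=(0,12) nearest=8 d=1 new=(0,12) → add node 12 parent=8 cost=12
13. q=(7,31) nearest=11 d=14 new=(3,19) → add node 13 parent=11 cost=19
14. q=(10,0) nearest=2 d=6 new=(6,3) → add node 14 parent=2 cost=6
15. q=(2,19) nearest=13 d=1 new=(2,19) → add node 15 parent=13 cost=20
16. q=(7,35) nearest=13 d=16 new=(5,21) → blocked by [4,6]×[19,24], reject
17. q=(10,27) nearest=13 d=8 new=(5,21) → blocked by [4,6]×[19,24], reject
18. q=(14,34) nearest=13 d=15 new=(5,21) → blocked by [4,6]×[19,24], reject
19. q=(11,32) nearest=13 d=13 new=(5,21) → blocked by [4,6]×[19,24], reject
20. q=(12,11) nearest=7 d=5 new=(9,9) → add node 16 parent=7 cost=10
21. q=(2,19) nearest=15 d=0 → coincident, reject
22. q=(9,1) nearest=14 d=3 new=(8,1) → add node 17 parent=14 cost=8

Parent of node 14: 2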